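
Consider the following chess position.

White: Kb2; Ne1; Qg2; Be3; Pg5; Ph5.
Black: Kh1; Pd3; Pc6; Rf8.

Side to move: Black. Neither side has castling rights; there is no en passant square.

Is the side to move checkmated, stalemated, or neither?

checkmate

Black to move; black king on h1.
In check: yes, from the white queen on g2.
King squares — g1: attacked by Qg2; g2: attacked by Ne1; h2: attacked by Qg2.
Legal moves for Black: none.
In check with no legal moves → checkmate.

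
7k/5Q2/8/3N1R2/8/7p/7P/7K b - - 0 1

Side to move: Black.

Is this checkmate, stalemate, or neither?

Black to move; black king on h8.
In check: no.
King squares — g7: attacked by Qf7; h7: attacked by Qf7; g8: attacked by Qf7.
Legal moves for Black: none.
Not in check and no legal moves → stalemate.

stalemate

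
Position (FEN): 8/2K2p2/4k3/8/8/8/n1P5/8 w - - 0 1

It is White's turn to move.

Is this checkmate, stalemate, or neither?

neither

White to move; white king on c7.
In check: no.
Legal moves for White: Kd8, Kc8, Kb8, Kb7, Kc6, Kb6, c3, c4.
White has 8 legal moves and is not in check → neither.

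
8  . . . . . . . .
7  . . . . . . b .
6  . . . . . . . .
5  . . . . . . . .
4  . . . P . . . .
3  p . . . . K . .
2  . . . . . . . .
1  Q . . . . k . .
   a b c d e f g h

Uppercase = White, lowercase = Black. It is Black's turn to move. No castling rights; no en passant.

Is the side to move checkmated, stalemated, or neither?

Black to move; black king on f1.
In check: yes, from the white queen on a1.
King squares — e1: attacked by Qa1; g1: attacked by Qa1; e2: attacked by Kf3; f2: attacked by Kf3; g2: attacked by Kf3.
Legal moves for Black: none.
In check with no legal moves → checkmate.

checkmate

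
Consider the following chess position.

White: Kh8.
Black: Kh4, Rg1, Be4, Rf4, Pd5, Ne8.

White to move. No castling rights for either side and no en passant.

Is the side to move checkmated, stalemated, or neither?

White to move; white king on h8.
In check: no.
King squares — g7: attacked by Rg1; h7: attacked by Be4; g8: attacked by Rg1.
Legal moves for White: none.
Not in check and no legal moves → stalemate.

stalemate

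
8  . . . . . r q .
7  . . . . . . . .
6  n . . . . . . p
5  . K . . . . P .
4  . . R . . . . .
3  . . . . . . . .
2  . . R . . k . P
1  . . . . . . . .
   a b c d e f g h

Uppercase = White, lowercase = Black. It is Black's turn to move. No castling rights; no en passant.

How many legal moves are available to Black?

Black to move; king on f2.
In check: yes, from the white rook on c2.
Legal moves: Kf3, Ke3, Kg1, Kf1, Ke1.
Count: 5.

5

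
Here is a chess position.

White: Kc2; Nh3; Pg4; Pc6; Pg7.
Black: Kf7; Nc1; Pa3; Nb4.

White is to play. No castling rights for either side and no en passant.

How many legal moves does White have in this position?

White to move; king on c2.
In check: yes, from the black knight on b4.
Legal moves: Kc3, Kd2, Kd1, Kxc1, Kb1.
Count: 5.

5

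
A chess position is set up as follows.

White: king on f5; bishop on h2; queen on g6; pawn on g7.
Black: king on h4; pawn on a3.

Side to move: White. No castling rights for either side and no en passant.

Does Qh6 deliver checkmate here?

yes

After Qh6: black king on h4; in check: yes, from the white queen on h6.
King squares — g3: attacked by Bh2; h3: attacked by Qh6; g4: attacked by Kf5; g5: attacked by Kf5; h5: attacked by Qh6.
Black has no legal moves → checkmate.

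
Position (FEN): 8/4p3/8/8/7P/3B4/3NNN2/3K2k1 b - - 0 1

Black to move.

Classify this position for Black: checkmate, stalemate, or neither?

Black to move; black king on g1.
In check: yes, from the white knight on e2.
King squares — f1: attacked by Nd2; h1: attacked by Nf2; f2: available; g2: available; h2: available.
Legal moves for Black: Kh2, Kg2, Kxf2.
Black is in check but has 3 legal moves → neither.

neither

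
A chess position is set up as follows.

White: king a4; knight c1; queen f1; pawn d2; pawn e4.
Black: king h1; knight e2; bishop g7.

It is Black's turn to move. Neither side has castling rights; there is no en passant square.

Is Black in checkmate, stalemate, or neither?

Black to move; black king on h1.
In check: yes, from the white queen on f1.
King squares — g1: attacked by Qf1; g2: attacked by Qf1; h2: available.
Legal moves for Black: Kh2, Ng1.
Black is in check but has 2 legal moves → neither.

neither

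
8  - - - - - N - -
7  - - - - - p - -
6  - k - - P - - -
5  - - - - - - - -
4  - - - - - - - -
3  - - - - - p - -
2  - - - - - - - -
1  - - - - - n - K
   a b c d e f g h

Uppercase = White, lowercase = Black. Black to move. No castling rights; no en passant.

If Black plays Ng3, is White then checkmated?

no

After Ng3: white king on h1; in check: yes, from the black knight on g3.
White has 2 legal replies: Kh2, Kg1.
In check but a legal move exists → not checkmate.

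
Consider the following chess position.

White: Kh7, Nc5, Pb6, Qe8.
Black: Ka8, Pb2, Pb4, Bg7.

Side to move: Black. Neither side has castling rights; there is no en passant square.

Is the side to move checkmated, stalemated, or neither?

checkmate

Black to move; black king on a8.
In check: yes, from the white queen on e8.
King squares — a7: attacked by Pb6; b7: attacked by Nc5; b8: attacked by Qe8.
Legal moves for Black: none.
In check with no legal moves → checkmate.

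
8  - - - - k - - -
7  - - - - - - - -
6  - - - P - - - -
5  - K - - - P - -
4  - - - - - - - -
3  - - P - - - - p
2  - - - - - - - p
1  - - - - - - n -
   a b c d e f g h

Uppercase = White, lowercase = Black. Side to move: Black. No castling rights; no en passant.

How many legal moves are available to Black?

10

Black to move; king on e8.
In check: no.
Legal moves: Kf8, Kd8, Kf7, Kd7, Nf3, Ne2, h1=Q, h1=R, h1=B, h1=N.
Count: 10.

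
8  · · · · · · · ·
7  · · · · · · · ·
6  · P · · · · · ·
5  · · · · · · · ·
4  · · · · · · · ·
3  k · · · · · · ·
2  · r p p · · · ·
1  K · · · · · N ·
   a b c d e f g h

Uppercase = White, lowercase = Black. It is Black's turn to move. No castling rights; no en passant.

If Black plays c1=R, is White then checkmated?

yes

After c1=R: white king on a1; in check: yes, from the black rook on c1.
King squares — b1: attacked by Rc1; a2: attacked by Rb2; b2: attacked by Ka3.
White has no legal moves → checkmate.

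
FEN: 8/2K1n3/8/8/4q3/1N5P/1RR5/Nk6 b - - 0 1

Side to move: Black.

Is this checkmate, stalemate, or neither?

checkmate

Black to move; black king on b1.
In check: yes, from the white rook on b2.
King squares — a1: attacked by Nb3; c1: attacked by Rc2; a2: attacked by Rb2; b2: attacked by Rc2; c2: attacked by Na1.
Legal moves for Black: none.
In check with no legal moves → checkmate.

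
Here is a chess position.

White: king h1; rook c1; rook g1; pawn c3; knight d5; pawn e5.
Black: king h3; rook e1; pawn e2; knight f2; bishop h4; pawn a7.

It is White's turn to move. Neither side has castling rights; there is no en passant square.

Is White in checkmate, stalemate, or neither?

checkmate

White to move; white king on h1.
In check: yes, from the black knight on f2.
King squares — g1: own rook; g2: attacked by Kh3; h2: attacked by Kh3.
Legal moves for White: none.
In check with no legal moves → checkmate.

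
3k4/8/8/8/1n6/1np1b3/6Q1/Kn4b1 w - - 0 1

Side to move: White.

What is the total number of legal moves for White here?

1

White to move; king on a1.
In check: yes, from the black knight on b3.
Legal moves: Kxb1.
Count: 1.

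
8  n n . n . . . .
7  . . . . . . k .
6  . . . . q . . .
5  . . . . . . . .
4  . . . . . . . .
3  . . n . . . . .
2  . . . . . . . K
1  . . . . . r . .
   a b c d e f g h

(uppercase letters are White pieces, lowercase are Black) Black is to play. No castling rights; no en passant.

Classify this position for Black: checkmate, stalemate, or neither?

Black to move; black king on g7.
In check: no.
Legal moves for Black include: Nf7, Nb7, Ndc6, Nd7, Nbc6, Na6, Nc7, Nb6, Kh8, Kg8, Kf8, Kh7, Kf7, Kh6, Kg6, Kf6, Qg8, Qe8, ... (list truncated; more exist).
Black has legal moves and is not in check → neither.

neither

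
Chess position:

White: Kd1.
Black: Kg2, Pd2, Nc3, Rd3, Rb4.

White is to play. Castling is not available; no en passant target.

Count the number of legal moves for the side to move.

White to move; king on d1.
In check: yes, from the black knight on c3.
Legal moves: Kc2.
Count: 1.

1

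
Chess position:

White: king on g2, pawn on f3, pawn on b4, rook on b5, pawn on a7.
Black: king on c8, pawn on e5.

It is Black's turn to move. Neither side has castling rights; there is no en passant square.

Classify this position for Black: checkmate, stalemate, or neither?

neither

Black to move; black king on c8.
In check: no.
Legal moves for Black: Kd8, Kd7, Kc7, e4.
Black has 4 legal moves and is not in check → neither.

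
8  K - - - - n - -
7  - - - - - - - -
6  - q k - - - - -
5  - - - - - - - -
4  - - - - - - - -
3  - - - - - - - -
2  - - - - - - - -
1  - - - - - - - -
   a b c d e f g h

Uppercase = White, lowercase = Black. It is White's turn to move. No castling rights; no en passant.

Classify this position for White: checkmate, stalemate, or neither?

White to move; white king on a8.
In check: no.
King squares — a7: attacked by Qb6; b7: attacked by Qb6; b8: attacked by Qb6.
Legal moves for White: none.
Not in check and no legal moves → stalemate.

stalemate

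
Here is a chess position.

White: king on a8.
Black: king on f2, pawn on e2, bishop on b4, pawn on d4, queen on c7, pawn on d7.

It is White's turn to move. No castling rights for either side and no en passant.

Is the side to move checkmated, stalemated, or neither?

stalemate

White to move; white king on a8.
In check: no.
King squares — a7: attacked by Qc7; b7: attacked by Qc7; b8: attacked by Qc7.
Legal moves for White: none.
Not in check and no legal moves → stalemate.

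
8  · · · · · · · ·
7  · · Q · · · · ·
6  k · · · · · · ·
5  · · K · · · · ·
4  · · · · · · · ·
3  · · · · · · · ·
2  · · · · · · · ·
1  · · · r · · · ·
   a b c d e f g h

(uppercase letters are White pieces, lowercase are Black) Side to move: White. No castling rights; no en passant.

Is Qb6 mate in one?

yes

After Qb6: black king on a6; in check: yes, from the white queen on b6.
King squares — a5: attacked by Qb6; b5: attacked by Kc5; b6: attacked by Kc5; a7: attacked by Qb6; b7: attacked by Qb6.
Black has no legal moves → checkmate.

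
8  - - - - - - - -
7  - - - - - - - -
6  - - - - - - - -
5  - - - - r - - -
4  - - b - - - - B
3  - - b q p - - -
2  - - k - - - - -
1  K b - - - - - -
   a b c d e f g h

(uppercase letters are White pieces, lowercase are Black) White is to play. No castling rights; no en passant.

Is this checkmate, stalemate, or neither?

checkmate

White to move; white king on a1.
In check: yes, from the black bishop on c3.
King squares — b1: attacked by Kc2; a2: attacked by Bb1; b2: attacked by Kc2.
Legal moves for White: none.
In check with no legal moves → checkmate.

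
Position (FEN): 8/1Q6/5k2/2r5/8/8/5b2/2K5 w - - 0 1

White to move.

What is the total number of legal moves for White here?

White to move; king on c1.
In check: yes, from the black rook on c5.
Legal moves: Kd2, Kb2, Kd1, Kb1.
Count: 4.

4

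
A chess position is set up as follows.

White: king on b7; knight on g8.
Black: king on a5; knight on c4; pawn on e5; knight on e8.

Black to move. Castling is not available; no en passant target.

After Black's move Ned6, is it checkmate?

no

After Ned6: white king on b7; in check: yes, from the black knight on d6.
White has 5 legal replies: Kb8, Ka8, Kc7, Ka7, Kc6.
In check but a legal move exists → not checkmate.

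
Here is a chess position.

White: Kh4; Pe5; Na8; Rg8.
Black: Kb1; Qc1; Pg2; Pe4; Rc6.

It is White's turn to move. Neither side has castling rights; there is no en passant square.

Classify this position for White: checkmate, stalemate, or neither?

neither

White to move; white king on h4.
In check: no.
Legal moves for White include: Rh8, Rf8, Re8, Rd8, Rc8, Rb8+, Rg7, Rg6, Rg5, Rg4, Rg3, Rxg2, Nc7, Nb6, Kh5, Kg4, Kh3, Kg3, ... (list truncated; more exist).
White has legal moves and is not in check → neither.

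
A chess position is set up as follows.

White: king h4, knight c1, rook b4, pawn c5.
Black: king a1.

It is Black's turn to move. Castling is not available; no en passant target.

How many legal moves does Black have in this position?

0

Black to move; king on a1.
In check: no.
Legal moves: none.
Count: 0.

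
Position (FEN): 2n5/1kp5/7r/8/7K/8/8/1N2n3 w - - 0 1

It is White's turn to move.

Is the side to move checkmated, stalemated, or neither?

White to move; white king on h4.
In check: yes, from the black rook on h6.
King squares — g3: available; h3: attacked by Rh6; g4: available; g5: available; h5: attacked by Rh6.
Legal moves for White: Kg5, Kg4, Kg3.
White is in check but has 3 legal moves → neither.

neither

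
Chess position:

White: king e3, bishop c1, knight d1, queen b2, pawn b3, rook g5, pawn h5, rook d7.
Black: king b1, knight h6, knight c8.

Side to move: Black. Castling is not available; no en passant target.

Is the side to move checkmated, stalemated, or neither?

checkmate

Black to move; black king on b1.
In check: yes, from the white queen on b2.
King squares — a1: attacked by Qb2; c1: attacked by Qb2; a2: attacked by Qb2; b2: attacked by Bc1; c2: attacked by Qb2.
Legal moves for Black: none.
In check with no legal moves → checkmate.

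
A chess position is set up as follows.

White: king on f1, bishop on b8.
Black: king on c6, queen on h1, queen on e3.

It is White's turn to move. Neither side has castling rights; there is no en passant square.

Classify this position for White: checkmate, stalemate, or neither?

checkmate

White to move; white king on f1.
In check: yes, from the black queen on h1.
King squares — e1: attacked by Qh1; g1: attacked by Qh1; e2: attacked by Qe3; f2: attacked by Qe3; g2: attacked by Qh1.
Legal moves for White: none.
In check with no legal moves → checkmate.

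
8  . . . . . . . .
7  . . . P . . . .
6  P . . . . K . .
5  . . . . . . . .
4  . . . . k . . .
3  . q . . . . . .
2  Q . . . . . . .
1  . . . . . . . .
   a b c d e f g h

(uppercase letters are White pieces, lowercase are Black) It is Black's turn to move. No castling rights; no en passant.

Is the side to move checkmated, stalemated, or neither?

Black to move; black king on e4.
In check: no.
Legal moves for Black include: Kd5, Kf4, Kd4, Kf3, Ke3, Kd3, Qg8, Qb8, Qf7+, Qb7, Qe6+, Qb6+, Qd5, Qb5, Qc4, Qb4, Qa4, Qh3, ... (list truncated; more exist).
Black has legal moves and is not in check → neither.

neither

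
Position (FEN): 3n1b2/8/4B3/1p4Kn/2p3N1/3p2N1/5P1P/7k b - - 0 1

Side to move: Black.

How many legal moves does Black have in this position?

Black to move; king on h1.
In check: yes, from the white knight on g3.
Legal moves: Kg2, Kg1, Nxg3.
Count: 3.

3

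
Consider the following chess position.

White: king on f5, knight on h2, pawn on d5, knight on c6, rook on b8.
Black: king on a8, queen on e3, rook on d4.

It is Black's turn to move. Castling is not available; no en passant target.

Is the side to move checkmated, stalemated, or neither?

Black to move; black king on a8.
In check: yes, from the white rook on b8.
King squares — a7: attacked by Nc6; b7: attacked by Rb8; b8: attacked by Nc6.
Legal moves for Black: none.
In check with no legal moves → checkmate.

checkmate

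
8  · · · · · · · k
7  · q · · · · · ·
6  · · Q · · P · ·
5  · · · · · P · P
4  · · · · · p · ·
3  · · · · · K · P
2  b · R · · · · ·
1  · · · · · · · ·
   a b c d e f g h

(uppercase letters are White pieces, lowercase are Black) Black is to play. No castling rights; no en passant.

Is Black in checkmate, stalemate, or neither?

Black to move; black king on h8.
In check: no.
Legal moves for Black include: Kg8, Kh7, Qc8, Qb8, Qa8, Qh7, Qg7, Qf7, Qe7, Qd7, Qc7, Qa7, Qxc6+, Qb6, Qa6, Qb5, Qb4, Qb3+, ... (list truncated; more exist).
Black has legal moves and is not in check → neither.

neither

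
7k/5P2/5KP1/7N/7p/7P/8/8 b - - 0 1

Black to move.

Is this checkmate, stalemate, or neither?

Black to move; black king on h8.
In check: no.
King squares — g7: attacked by Nh5; h7: attacked by Pg6; g8: attacked by Pf7.
Legal moves for Black: none.
Not in check and no legal moves → stalemate.

stalemate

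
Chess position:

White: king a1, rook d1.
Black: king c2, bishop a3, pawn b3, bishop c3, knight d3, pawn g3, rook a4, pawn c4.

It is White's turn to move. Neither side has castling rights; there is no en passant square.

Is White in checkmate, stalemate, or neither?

checkmate

White to move; white king on a1.
In check: yes, from the black bishop on c3.
King squares — b1: attacked by Kc2; a2: attacked by Pb3; b2: attacked by Kc2.
Legal moves for White: none.
In check with no legal moves → checkmate.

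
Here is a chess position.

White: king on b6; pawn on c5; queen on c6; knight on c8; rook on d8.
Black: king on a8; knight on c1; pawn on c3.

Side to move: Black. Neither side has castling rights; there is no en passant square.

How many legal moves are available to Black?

Black to move; king on a8.
In check: yes, from the white queen on c6.
Legal moves: Kb8.
Count: 1.

1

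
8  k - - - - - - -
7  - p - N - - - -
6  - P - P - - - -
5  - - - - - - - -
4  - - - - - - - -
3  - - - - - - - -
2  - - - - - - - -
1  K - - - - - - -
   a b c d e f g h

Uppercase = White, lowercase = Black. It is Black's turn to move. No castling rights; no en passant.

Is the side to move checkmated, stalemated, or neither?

Black to move; black king on a8.
In check: no.
King squares — a7: attacked by Pb6; b7: own pawn; b8: attacked by Nd7.
Legal moves for Black: none.
Not in check and no legal moves → stalemate.

stalemate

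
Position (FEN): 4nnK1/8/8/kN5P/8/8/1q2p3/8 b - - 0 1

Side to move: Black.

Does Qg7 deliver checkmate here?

yes

After Qg7: white king on g8; in check: yes, from the black queen on g7.
King squares — f7: attacked by Qg7; g7: attacked by Ne8; h7: attacked by Qg7; f8: attacked by Qg7; h8: attacked by Qg7.
White has no legal moves → checkmate.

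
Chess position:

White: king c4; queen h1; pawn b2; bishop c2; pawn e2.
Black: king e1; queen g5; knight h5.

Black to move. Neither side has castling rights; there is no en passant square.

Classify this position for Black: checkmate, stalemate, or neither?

neither

Black to move; black king on e1.
In check: yes, from the white queen on h1.
Legal moves for Black: Kf2, Kxe2, Kd2, Qg1.
Black is in check but has 4 legal moves → neither.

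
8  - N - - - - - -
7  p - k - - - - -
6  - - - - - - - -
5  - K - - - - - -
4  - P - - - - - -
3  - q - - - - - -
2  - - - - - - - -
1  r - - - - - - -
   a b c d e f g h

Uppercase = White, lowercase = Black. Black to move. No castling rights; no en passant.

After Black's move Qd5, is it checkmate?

yes

After Qd5: white king on b5; in check: yes, from the black queen on d5.
King squares — a4: attacked by Ra1; b4: own pawn; c4: attacked by Qd5; a5: attacked by Ra1; c5: attacked by Qd5; a6: attacked by Ra1; b6: attacked by Pa7; c6: attacked by Qd5.
White has no legal moves → checkmate.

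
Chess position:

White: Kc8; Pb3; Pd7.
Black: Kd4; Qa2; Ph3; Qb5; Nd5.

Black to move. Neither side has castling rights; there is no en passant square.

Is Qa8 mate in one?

yes

After Qa8: white king on c8; in check: yes, from the black queen on a8.
King squares — b7: attacked by Qb5; c7: attacked by Nd5; d7: own pawn; b8: attacked by Qb5; d8: attacked by Qa8.
White has no legal moves → checkmate.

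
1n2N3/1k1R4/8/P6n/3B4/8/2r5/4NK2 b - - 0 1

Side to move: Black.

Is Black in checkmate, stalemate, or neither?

Black to move; black king on b7.
In check: yes, from the white rook on d7.
Legal moves for Black: Kc8, Ka8, Kc6, Ka6, Nxd7, Rc7.
Black is in check but has 6 legal moves → neither.

neither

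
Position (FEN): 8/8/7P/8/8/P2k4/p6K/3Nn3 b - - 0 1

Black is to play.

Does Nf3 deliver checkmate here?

After Nf3: white king on h2; in check: yes, from the black knight on f3.
White has 4 legal replies: Kh3, Kg3, Kg2, Kh1.
In check but a legal move exists → not checkmate.

no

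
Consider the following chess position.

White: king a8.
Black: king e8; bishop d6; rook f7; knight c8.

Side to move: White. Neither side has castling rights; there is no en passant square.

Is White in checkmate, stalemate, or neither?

stalemate

White to move; white king on a8.
In check: no.
King squares — a7: attacked by Rf7; b7: attacked by Rf7; b8: attacked by Bd6.
Legal moves for White: none.
Not in check and no legal moves → stalemate.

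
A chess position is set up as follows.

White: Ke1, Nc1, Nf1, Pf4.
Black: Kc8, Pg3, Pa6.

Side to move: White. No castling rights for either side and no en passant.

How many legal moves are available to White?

White to move; king on e1.
In check: no.
Legal moves: Nxg3, Ne3, Nh2, Nd2, Ke2, Kd2, Kd1, Nd3, Nb3, Ne2, Na2, f5.
Count: 12.

12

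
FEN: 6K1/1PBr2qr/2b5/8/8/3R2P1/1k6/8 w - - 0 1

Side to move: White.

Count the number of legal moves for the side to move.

White to move; king on g8.
In check: yes, from the black queen on g7.
Legal moves: none.
Count: 0.

0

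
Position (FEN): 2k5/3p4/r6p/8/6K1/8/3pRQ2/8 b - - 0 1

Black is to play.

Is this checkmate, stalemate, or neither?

neither

Black to move; black king on c8.
In check: no.
Legal moves for Black include: Kd8, Kb8, Kc7, Kb7, Ra8, Ra7, Rg6+, Rf6, Re6, Rd6, Rc6, Rb6, Ra5, Ra4+, Ra3, Ra2, Ra1, d6, ... (list truncated; more exist).
Black has legal moves and is not in check → neither.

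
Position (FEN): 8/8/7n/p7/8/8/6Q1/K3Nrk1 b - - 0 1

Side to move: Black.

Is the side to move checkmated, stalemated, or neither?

Black to move; black king on g1.
In check: yes, from the white queen on g2.
King squares — f1: own rook; h1: attacked by Qg2; f2: attacked by Qg2; g2: attacked by Ne1; h2: attacked by Qg2.
Legal moves for Black: none.
In check with no legal moves → checkmate.

checkmate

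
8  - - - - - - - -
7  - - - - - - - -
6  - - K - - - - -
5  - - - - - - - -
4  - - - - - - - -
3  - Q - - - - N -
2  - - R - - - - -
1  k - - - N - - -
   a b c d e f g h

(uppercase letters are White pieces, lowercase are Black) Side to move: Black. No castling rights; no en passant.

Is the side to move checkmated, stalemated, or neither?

stalemate

Black to move; black king on a1.
In check: no.
King squares — b1: attacked by Qb3; a2: attacked by Rc2; b2: attacked by Rc2.
Legal moves for Black: none.
Not in check and no legal moves → stalemate.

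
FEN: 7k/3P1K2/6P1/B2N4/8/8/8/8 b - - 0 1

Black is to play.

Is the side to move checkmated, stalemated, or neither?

Black to move; black king on h8.
In check: no.
King squares — g7: attacked by Kf7; h7: attacked by Pg6; g8: attacked by Kf7.
Legal moves for Black: none.
Not in check and no legal moves → stalemate.

stalemate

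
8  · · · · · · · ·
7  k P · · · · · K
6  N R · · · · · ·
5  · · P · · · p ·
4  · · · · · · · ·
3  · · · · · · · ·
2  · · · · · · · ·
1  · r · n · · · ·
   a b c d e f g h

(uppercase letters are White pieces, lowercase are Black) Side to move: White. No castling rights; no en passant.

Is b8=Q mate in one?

yes

After b8=Q: black king on a7; in check: yes, from the white queen on b8.
King squares — a6: attacked by Rb6; b6: attacked by Pc5; b7: attacked by Rb6; a8: attacked by Qb8; b8: attacked by Na6.
Black has no legal moves → checkmate.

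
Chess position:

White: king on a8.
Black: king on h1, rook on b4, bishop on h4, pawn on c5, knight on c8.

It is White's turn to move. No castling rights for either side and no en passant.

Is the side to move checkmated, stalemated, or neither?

White to move; white king on a8.
In check: no.
King squares — a7: attacked by Nc8; b7: attacked by Rb4; b8: attacked by Rb4.
Legal moves for White: none.
Not in check and no legal moves → stalemate.

stalemate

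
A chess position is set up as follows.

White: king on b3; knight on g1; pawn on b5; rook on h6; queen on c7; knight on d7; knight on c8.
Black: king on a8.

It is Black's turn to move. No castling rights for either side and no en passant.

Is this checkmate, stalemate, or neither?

Black to move; black king on a8.
In check: no.
King squares — a7: attacked by Qc7; b7: attacked by Qc7; b8: attacked by Qc7.
Legal moves for Black: none.
Not in check and no legal moves → stalemate.

stalemate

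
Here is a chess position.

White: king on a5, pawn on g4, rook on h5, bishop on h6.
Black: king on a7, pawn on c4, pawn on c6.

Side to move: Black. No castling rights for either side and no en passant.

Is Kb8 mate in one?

no

After Kb8: white king on a5; in check: no.
White is not in check, so this cannot be checkmate.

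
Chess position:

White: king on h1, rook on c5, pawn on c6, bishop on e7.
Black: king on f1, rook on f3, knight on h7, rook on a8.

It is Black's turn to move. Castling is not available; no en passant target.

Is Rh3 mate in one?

yes

After Rh3: white king on h1; in check: yes, from the black rook on h3.
King squares — g1: attacked by Kf1; g2: attacked by Kf1; h2: attacked by Rh3.
White has no legal moves → checkmate.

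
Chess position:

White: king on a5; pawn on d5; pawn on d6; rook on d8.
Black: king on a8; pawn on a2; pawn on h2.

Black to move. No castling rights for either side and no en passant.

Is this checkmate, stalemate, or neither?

Black to move; black king on a8.
In check: yes, from the white rook on d8.
King squares — a7: available; b7: available; b8: attacked by Rd8.
Legal moves for Black: Kb7, Ka7.
Black is in check but has 2 legal moves → neither.

neither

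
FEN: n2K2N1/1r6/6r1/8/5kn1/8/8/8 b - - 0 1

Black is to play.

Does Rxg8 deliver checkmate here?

yes

After Rxg8: white king on d8; in check: yes, from the black rook on g8.
King squares — c7: attacked by Rb7; d7: attacked by Rb7; e7: attacked by Rb7; c8: attacked by Rg8; e8: attacked by Rg8.
White has no legal moves → checkmate.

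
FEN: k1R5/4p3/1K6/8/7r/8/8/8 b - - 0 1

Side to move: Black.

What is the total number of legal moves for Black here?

0

Black to move; king on a8.
In check: yes, from the white rook on c8.
Legal moves: none.
Count: 0.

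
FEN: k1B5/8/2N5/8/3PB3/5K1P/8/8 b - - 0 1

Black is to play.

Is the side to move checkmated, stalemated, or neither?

Black to move; black king on a8.
In check: no.
King squares — a7: attacked by Nc6; b7: attacked by Bc8; b8: attacked by Nc6.
Legal moves for Black: none.
Not in check and no legal moves → stalemate.

stalemate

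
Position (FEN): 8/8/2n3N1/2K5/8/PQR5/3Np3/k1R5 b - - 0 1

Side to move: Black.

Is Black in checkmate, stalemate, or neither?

checkmate

Black to move; black king on a1.
In check: yes, from the white rook on c1.
King squares — b1: attacked by Rc1; a2: attacked by Qb3; b2: attacked by Qb3.
Legal moves for Black: none.
In check with no legal moves → checkmate.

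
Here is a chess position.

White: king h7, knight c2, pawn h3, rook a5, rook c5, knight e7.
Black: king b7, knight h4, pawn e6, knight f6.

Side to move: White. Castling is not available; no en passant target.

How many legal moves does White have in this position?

3

White to move; king on h7.
In check: yes, from the black knight on f6.
Legal moves: Kh8, Kg7, Kh6.
Count: 3.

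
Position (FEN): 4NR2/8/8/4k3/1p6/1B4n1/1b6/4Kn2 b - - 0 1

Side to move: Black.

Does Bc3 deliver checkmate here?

After Bc3: white king on e1; in check: yes, from the black bishop on c3.
White has 2 legal replies: Kf2, Kd1.
In check but a legal move exists → not checkmate.

no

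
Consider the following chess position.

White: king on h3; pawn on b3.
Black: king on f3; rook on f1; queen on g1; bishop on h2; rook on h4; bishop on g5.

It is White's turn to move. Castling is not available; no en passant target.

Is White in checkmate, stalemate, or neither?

White to move; white king on h3.
In check: yes, from the black rook on h4.
King squares — g2: attacked by Qg1; h2: attacked by Qg1; g3: attacked by Qg1; g4: attacked by Qg1; h4: attacked by Bg5.
Legal moves for White: none.
In check with no legal moves → checkmate.

checkmate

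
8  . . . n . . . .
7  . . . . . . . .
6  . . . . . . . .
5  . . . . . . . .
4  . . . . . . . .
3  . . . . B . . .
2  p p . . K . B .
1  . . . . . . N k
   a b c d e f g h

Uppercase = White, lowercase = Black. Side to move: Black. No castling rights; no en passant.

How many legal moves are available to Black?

Black to move; king on h1.
In check: yes, from the white bishop on g2.
Legal moves: Kh2, Kxg2.
Count: 2.

2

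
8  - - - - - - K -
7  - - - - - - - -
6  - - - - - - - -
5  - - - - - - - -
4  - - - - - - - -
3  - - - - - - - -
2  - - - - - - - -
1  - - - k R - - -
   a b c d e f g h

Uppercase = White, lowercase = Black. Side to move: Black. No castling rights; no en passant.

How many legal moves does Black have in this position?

3

Black to move; king on d1.
In check: yes, from the white rook on e1.
Legal moves: Kd2, Kc2, Kxe1.
Count: 3.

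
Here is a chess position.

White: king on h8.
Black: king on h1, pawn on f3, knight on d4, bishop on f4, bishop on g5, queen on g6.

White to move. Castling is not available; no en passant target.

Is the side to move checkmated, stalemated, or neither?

stalemate

White to move; white king on h8.
In check: no.
King squares — g7: attacked by Qg6; h7: attacked by Qg6; g8: attacked by Qg6.
Legal moves for White: none.
Not in check and no legal moves → stalemate.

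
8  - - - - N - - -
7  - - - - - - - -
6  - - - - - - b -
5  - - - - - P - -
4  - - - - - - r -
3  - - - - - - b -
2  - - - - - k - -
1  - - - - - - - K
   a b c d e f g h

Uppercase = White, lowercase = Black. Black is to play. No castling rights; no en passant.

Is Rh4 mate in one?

yes

After Rh4: white king on h1; in check: yes, from the black rook on h4.
King squares — g1: attacked by Kf2; g2: attacked by Kf2; h2: attacked by Bg3.
White has no legal moves → checkmate.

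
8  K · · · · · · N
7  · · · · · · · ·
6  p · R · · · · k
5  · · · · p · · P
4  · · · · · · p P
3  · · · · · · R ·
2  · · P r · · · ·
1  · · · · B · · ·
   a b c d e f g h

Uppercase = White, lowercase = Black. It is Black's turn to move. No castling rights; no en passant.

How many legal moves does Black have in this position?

4

Black to move; king on h6.
In check: yes, from the white rook on c6.
Legal moves: Kh7, Kg7, Kxh5, Rd6.
Count: 4.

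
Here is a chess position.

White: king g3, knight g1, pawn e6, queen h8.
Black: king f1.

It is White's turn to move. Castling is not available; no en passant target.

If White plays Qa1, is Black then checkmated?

After Qa1: black king on f1; in check: yes, from the white queen on a1.
King squares — e1: attacked by Qa1; g1: attacked by Qa1; e2: attacked by Ng1; f2: attacked by Kg3; g2: attacked by Kg3.
Black has no legal moves → checkmate.

yes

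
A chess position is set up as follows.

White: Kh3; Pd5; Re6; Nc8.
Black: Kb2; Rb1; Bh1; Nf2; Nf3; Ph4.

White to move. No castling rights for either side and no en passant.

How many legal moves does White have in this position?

0

White to move; king on h3.
In check: yes, from the black knight on f2.
Legal moves: none.
Count: 0.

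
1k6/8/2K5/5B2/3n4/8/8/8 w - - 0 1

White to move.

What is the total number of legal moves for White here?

5

White to move; king on c6.
In check: yes, from the black knight on d4.
Legal moves: Kd7, Kd6, Kb6, Kd5, Kc5.
Count: 5.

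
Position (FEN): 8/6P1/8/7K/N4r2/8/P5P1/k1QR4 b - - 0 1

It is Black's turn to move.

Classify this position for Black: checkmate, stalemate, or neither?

neither

Black to move; black king on a1.
In check: yes, from the white queen on c1.
Legal moves for Black: Kxa2.
Black is in check but has 1 legal move → neither.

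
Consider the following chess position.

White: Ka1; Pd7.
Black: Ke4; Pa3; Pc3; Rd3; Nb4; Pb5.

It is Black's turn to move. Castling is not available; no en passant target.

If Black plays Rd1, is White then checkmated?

After Rd1: white king on a1; in check: yes, from the black rook on d1.
King squares — b1: attacked by Rd1; a2: attacked by Nb4; b2: attacked by Pa3.
White has no legal moves → checkmate.

yes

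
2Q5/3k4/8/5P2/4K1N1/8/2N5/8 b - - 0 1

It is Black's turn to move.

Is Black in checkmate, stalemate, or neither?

Black to move; black king on d7.
In check: yes, from the white queen on c8.
King squares — c6: attacked by Qc8; d6: available; e6: attacked by Pf5; c7: attacked by Qc8; e7: available; c8: available; d8: attacked by Qc8; e8: attacked by Qc8.
Legal moves for Black: Kxc8, Ke7, Kd6.
Black is in check but has 3 legal moves → neither.

neither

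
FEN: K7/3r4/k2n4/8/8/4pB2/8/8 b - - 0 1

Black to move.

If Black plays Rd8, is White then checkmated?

yes

After Rd8: white king on a8; in check: yes, from the black rook on d8.
King squares — a7: attacked by Ka6; b7: attacked by Ka6; b8: attacked by Rd8.
White has no legal moves → checkmate.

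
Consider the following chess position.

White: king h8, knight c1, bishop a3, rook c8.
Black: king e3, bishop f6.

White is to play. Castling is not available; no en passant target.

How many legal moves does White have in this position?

White to move; king on h8.
In check: yes, from the black bishop on f6.
Legal moves: Kg8, Kh7.
Count: 2.

2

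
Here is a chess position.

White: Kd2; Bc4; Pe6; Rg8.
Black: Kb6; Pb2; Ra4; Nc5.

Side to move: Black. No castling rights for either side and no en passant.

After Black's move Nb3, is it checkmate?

After Nb3: white king on d2; in check: yes, from the black knight on b3.
White has 8 legal replies: Ke3, Kd3, Kc3, Ke2, Kc2, Ke1, Kd1, Bxb3.
In check but a legal move exists → not checkmate.

no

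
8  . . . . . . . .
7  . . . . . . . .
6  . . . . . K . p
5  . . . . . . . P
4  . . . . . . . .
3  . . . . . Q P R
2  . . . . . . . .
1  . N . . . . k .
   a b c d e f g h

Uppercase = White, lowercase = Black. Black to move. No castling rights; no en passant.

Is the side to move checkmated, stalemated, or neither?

Black to move; black king on g1.
In check: no.
King squares — f1: attacked by Qf3; h1: attacked by Qf3; f2: attacked by Qf3; g2: attacked by Qf3; h2: attacked by Rh3.
Legal moves for Black: none.
Not in check and no legal moves → stalemate.

stalemate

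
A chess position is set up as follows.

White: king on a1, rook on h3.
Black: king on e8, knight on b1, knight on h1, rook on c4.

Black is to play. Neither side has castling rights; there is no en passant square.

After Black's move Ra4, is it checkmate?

no

After Ra4: white king on a1; in check: yes, from the black rook on a4.
White has 3 legal replies: Kb2, Kxb1, Ra3.
In check but a legal move exists → not checkmate.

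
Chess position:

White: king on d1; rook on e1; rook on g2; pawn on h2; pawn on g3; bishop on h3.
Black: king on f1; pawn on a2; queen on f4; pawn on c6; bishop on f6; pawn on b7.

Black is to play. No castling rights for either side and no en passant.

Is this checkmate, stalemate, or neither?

checkmate

Black to move; black king on f1.
In check: yes, from the white rook on e1.
King squares — e1: attacked by Kd1; g1: attacked by Re1; e2: attacked by Kd1; f2: attacked by Rg2; g2: attacked by Bh3.
Legal moves for Black: none.
In check with no legal moves → checkmate.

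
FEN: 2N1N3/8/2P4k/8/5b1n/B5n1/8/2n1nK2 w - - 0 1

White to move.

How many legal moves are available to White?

3

White to move; king on f1.
In check: yes, from the black knight on g3.
Legal moves: Kf2, Kg1, Kxe1.
Count: 3.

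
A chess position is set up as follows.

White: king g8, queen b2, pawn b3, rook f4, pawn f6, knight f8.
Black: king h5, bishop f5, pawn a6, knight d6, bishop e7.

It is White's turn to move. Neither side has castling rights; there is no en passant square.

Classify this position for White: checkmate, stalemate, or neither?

White to move; white king on g8.
In check: no.
Legal moves for White include: Kh8, Kg7, Nh7, Nd7, Ng6, Ne6, Rxf5+, Rh4+, Rg4, Re4, Rd4, Rc4, Rb4, Ra4, Rf3, Rf2, Rf1, Qe5, ... (list truncated; more exist).
White has legal moves and is not in check → neither.

neither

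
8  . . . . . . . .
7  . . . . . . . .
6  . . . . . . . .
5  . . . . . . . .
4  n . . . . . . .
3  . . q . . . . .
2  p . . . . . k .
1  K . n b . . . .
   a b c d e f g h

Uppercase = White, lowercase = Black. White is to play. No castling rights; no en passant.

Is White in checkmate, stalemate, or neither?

checkmate

White to move; white king on a1.
In check: yes, from the black queen on c3.
King squares — b1: attacked by Pa2; a2: attacked by Nc1; b2: attacked by Qc3.
Legal moves for White: none.
In check with no legal moves → checkmate.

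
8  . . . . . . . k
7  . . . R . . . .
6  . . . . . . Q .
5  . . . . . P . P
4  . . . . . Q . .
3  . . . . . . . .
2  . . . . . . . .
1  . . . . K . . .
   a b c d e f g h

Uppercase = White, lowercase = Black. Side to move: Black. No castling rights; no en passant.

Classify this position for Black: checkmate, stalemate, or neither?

stalemate

Black to move; black king on h8.
In check: no.
King squares — g7: attacked by Qg6; h7: attacked by Qg6; g8: attacked by Qg6.
Legal moves for Black: none.
Not in check and no legal moves → stalemate.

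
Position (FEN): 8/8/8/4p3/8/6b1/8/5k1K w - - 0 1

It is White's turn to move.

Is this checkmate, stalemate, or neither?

stalemate

White to move; white king on h1.
In check: no.
King squares — g1: attacked by Kf1; g2: attacked by Kf1; h2: attacked by Bg3.
Legal moves for White: none.
Not in check and no legal moves → stalemate.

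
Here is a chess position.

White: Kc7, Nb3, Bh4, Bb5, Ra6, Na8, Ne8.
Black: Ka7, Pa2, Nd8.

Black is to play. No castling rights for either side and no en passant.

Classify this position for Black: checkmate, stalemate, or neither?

Black to move; black king on a7.
In check: yes, from the white rook on a6.
King squares — a6: attacked by Bb5; b6: attacked by Ra6; b7: attacked by Kc7; a8: attacked by Ra6; b8: attacked by Kc7.
Legal moves for Black: none.
In check with no legal moves → checkmate.

checkmate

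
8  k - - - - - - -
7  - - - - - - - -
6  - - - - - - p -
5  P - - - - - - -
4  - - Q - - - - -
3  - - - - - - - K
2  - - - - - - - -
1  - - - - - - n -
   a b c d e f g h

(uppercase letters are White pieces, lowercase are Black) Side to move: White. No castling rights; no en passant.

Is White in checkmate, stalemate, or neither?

White to move; white king on h3.
In check: yes, from the black knight on g1.
King squares — g2: available; h2: available; g3: available; g4: available; h4: available.
Legal moves for White: Kh4, Kg4, Kg3, Kh2, Kg2.
White is in check but has 5 legal moves → neither.

neither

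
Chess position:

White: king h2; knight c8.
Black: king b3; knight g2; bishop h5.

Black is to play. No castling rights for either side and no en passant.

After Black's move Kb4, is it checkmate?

no

After Kb4: white king on h2; in check: no.
White is not in check, so this cannot be checkmate.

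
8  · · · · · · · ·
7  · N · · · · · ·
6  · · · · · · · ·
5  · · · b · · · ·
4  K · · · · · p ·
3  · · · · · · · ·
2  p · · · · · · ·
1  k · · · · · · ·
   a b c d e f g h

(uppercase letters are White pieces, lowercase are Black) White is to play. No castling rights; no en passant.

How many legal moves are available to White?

8

White to move; king on a4.
In check: no.
Legal moves: Nd8, Nd6, Nc5, Na5, Kb5, Ka5, Kb4, Ka3.
Count: 8.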